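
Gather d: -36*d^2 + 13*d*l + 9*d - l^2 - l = -36*d^2 + d*(13*l + 9) - l^2 - l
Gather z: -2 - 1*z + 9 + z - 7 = 0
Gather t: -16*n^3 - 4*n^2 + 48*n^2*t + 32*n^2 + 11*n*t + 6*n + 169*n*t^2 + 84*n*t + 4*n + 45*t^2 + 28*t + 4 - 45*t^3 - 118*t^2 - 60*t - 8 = -16*n^3 + 28*n^2 + 10*n - 45*t^3 + t^2*(169*n - 73) + t*(48*n^2 + 95*n - 32) - 4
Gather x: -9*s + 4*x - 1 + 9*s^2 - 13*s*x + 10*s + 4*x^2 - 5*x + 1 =9*s^2 + s + 4*x^2 + x*(-13*s - 1)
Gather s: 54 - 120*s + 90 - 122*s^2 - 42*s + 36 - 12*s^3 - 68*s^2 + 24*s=-12*s^3 - 190*s^2 - 138*s + 180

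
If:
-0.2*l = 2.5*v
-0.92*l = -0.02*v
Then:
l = 0.00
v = 0.00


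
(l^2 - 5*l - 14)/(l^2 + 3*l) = (l^2 - 5*l - 14)/(l*(l + 3))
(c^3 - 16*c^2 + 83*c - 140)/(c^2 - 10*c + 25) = (c^2 - 11*c + 28)/(c - 5)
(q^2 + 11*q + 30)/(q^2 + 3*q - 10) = (q + 6)/(q - 2)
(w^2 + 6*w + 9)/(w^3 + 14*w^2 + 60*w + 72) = (w^2 + 6*w + 9)/(w^3 + 14*w^2 + 60*w + 72)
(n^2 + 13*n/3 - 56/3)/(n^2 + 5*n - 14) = (n - 8/3)/(n - 2)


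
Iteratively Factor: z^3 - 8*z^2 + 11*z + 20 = (z - 5)*(z^2 - 3*z - 4) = (z - 5)*(z + 1)*(z - 4)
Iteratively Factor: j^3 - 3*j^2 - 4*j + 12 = (j - 3)*(j^2 - 4) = (j - 3)*(j - 2)*(j + 2)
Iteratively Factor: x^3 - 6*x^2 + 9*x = (x - 3)*(x^2 - 3*x) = x*(x - 3)*(x - 3)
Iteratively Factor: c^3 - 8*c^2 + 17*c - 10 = (c - 1)*(c^2 - 7*c + 10) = (c - 5)*(c - 1)*(c - 2)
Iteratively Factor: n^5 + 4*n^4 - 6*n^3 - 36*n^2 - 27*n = (n + 3)*(n^4 + n^3 - 9*n^2 - 9*n) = n*(n + 3)*(n^3 + n^2 - 9*n - 9) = n*(n - 3)*(n + 3)*(n^2 + 4*n + 3) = n*(n - 3)*(n + 3)^2*(n + 1)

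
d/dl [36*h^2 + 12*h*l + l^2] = 12*h + 2*l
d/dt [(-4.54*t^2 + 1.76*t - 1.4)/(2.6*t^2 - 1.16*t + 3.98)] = (0.690399999999999*t^2 - 28.8584*t + 5.3808)/(6.76*t^4 - 6.032*t^3 + 22.0416*t^2 - 9.2336*t + 15.8404)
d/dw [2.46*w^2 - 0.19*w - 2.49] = 4.92*w - 0.19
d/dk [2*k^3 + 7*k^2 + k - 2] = 6*k^2 + 14*k + 1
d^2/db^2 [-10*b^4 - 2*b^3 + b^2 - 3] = -120*b^2 - 12*b + 2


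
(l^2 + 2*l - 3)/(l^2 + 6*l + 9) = (l - 1)/(l + 3)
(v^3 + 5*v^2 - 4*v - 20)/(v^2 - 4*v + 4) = (v^2 + 7*v + 10)/(v - 2)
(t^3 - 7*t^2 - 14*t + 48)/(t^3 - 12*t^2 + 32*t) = (t^2 + t - 6)/(t*(t - 4))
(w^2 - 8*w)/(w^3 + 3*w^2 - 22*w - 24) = w*(w - 8)/(w^3 + 3*w^2 - 22*w - 24)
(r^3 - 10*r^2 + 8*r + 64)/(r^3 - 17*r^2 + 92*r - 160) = (r + 2)/(r - 5)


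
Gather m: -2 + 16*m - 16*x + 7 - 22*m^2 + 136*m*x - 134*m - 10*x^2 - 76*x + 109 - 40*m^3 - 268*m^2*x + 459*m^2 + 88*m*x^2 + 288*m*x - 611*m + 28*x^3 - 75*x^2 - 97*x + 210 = -40*m^3 + m^2*(437 - 268*x) + m*(88*x^2 + 424*x - 729) + 28*x^3 - 85*x^2 - 189*x + 324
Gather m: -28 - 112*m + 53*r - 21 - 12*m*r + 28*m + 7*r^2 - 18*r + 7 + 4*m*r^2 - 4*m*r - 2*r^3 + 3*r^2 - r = m*(4*r^2 - 16*r - 84) - 2*r^3 + 10*r^2 + 34*r - 42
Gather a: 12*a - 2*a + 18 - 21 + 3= 10*a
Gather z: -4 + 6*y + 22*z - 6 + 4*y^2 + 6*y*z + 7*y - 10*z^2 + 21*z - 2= 4*y^2 + 13*y - 10*z^2 + z*(6*y + 43) - 12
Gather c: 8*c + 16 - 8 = 8*c + 8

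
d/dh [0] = 0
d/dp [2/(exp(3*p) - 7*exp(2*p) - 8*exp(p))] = 2*(-3*exp(2*p) + 14*exp(p) + 8)*exp(-p)/(-exp(2*p) + 7*exp(p) + 8)^2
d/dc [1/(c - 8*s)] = -1/(c - 8*s)^2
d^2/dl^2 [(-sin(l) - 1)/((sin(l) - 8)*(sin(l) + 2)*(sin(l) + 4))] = (4*sin(l)^7 + 3*sin(l)^6 + 136*sin(l)^5 + 688*sin(l)^4 - 8*sin(l)^3 - 2024*sin(l)^2 + 1440*sin(l) + 2176)/((sin(l) - 8)^3*(sin(l) + 2)^3*(sin(l) + 4)^3)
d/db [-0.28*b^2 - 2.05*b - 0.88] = -0.56*b - 2.05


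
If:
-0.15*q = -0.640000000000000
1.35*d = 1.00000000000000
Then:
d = 0.74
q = 4.27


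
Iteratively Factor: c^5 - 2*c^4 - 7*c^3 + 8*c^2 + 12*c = (c + 1)*(c^4 - 3*c^3 - 4*c^2 + 12*c) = (c + 1)*(c + 2)*(c^3 - 5*c^2 + 6*c) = (c - 2)*(c + 1)*(c + 2)*(c^2 - 3*c) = (c - 3)*(c - 2)*(c + 1)*(c + 2)*(c)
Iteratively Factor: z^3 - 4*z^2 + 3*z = (z - 1)*(z^2 - 3*z) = z*(z - 1)*(z - 3)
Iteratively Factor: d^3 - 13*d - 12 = (d + 3)*(d^2 - 3*d - 4) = (d - 4)*(d + 3)*(d + 1)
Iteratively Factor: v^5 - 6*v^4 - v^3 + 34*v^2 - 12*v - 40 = (v - 5)*(v^4 - v^3 - 6*v^2 + 4*v + 8) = (v - 5)*(v - 2)*(v^3 + v^2 - 4*v - 4) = (v - 5)*(v - 2)*(v + 2)*(v^2 - v - 2) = (v - 5)*(v - 2)*(v + 1)*(v + 2)*(v - 2)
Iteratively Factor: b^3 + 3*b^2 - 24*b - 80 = (b + 4)*(b^2 - b - 20) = (b + 4)^2*(b - 5)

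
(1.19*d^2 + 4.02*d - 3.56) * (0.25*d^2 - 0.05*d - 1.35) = 0.2975*d^4 + 0.9455*d^3 - 2.6975*d^2 - 5.249*d + 4.806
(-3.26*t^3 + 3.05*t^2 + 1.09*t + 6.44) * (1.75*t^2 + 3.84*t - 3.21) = -5.705*t^5 - 7.1809*t^4 + 24.0841*t^3 + 5.6651*t^2 + 21.2307*t - 20.6724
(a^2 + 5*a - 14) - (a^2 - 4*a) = 9*a - 14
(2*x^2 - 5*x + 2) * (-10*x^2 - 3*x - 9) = -20*x^4 + 44*x^3 - 23*x^2 + 39*x - 18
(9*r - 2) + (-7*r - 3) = 2*r - 5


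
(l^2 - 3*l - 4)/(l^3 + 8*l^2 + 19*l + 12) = (l - 4)/(l^2 + 7*l + 12)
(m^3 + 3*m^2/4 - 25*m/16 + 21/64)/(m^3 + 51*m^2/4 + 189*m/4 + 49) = (m^2 - m + 3/16)/(m^2 + 11*m + 28)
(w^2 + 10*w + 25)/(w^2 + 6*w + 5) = (w + 5)/(w + 1)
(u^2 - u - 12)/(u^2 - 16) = (u + 3)/(u + 4)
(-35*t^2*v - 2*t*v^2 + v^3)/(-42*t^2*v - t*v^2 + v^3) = (5*t + v)/(6*t + v)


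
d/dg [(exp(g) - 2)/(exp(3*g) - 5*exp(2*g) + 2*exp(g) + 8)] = (3 - 2*exp(g))*exp(g)/(exp(4*g) - 6*exp(3*g) + exp(2*g) + 24*exp(g) + 16)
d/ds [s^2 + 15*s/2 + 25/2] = 2*s + 15/2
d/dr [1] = 0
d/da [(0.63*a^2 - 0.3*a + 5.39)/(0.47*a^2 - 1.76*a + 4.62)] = (-0.9678*a^2 + 0.7546*a + 8.1004)/(0.2209*a^4 - 1.6544*a^3 + 7.4404*a^2 - 16.2624*a + 21.3444)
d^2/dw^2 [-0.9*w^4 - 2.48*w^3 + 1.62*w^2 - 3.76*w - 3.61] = -10.8*w^2 - 14.88*w + 3.24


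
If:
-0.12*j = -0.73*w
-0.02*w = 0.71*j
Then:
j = 0.00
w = 0.00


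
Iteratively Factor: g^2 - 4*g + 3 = (g - 1)*(g - 3)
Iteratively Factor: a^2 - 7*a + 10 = (a - 5)*(a - 2)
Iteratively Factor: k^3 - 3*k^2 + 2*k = (k)*(k^2 - 3*k + 2) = k*(k - 2)*(k - 1)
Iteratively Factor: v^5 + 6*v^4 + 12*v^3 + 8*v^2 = (v + 2)*(v^4 + 4*v^3 + 4*v^2) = v*(v + 2)*(v^3 + 4*v^2 + 4*v) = v^2*(v + 2)*(v^2 + 4*v + 4) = v^2*(v + 2)^2*(v + 2)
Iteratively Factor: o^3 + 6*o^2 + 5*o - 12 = (o - 1)*(o^2 + 7*o + 12) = (o - 1)*(o + 3)*(o + 4)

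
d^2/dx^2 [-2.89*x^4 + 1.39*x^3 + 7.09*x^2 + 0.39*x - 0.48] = -34.68*x^2 + 8.34*x + 14.18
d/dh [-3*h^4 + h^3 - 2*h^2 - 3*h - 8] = -12*h^3 + 3*h^2 - 4*h - 3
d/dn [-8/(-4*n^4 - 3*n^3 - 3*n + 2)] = 8*(-16*n^3 - 9*n^2 - 3)/(4*n^4 + 3*n^3 + 3*n - 2)^2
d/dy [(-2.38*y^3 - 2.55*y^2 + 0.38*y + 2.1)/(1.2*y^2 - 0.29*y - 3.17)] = (-2.856*y^4 + 1.3804*y^3 + 22.9173*y^2 + 11.127*y - 0.5956)/(1.44*y^4 - 0.696*y^3 - 7.5239*y^2 + 1.8386*y + 10.0489)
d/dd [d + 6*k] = 1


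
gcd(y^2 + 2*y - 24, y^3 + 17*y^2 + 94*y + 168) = y + 6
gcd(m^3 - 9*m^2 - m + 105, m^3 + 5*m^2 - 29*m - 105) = m^2 - 2*m - 15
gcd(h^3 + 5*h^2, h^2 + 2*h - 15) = h + 5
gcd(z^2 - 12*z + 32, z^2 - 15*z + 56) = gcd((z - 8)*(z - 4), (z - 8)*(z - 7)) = z - 8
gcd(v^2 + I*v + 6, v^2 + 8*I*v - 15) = v + 3*I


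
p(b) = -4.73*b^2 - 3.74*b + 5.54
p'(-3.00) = 24.64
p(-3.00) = -25.81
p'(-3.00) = 24.64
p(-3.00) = -25.81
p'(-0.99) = 5.63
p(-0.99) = 4.61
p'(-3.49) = 29.28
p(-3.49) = -39.02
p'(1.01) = -13.29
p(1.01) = -3.06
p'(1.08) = -13.96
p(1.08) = -4.02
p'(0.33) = -6.86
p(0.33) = 3.79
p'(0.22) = -5.82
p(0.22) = 4.49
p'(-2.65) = 21.33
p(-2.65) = -17.77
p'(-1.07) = 6.38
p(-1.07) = 4.13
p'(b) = -9.46*b - 3.74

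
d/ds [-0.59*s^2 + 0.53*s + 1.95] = 0.53 - 1.18*s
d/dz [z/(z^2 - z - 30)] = (z^2 - z*(2*z - 1) - z - 30)/(-z^2 + z + 30)^2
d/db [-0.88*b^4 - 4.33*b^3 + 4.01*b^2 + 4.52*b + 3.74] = -3.52*b^3 - 12.99*b^2 + 8.02*b + 4.52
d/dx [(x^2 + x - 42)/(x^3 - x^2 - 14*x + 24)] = ((2*x + 1)*(x^3 - x^2 - 14*x + 24) + (-3*x^2 + 2*x + 14)*(x^2 + x - 42))/(x^3 - x^2 - 14*x + 24)^2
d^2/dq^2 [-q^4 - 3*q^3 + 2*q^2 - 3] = -12*q^2 - 18*q + 4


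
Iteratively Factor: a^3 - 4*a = (a + 2)*(a^2 - 2*a) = (a - 2)*(a + 2)*(a)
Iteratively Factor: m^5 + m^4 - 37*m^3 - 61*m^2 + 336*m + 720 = (m - 5)*(m^4 + 6*m^3 - 7*m^2 - 96*m - 144) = (m - 5)*(m - 4)*(m^3 + 10*m^2 + 33*m + 36) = (m - 5)*(m - 4)*(m + 3)*(m^2 + 7*m + 12) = (m - 5)*(m - 4)*(m + 3)*(m + 4)*(m + 3)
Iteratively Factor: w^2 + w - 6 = (w + 3)*(w - 2)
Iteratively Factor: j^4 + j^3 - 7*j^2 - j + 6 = (j - 2)*(j^3 + 3*j^2 - j - 3) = (j - 2)*(j + 3)*(j^2 - 1) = (j - 2)*(j + 1)*(j + 3)*(j - 1)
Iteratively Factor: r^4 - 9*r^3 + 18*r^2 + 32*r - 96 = (r - 4)*(r^3 - 5*r^2 - 2*r + 24) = (r - 4)^2*(r^2 - r - 6) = (r - 4)^2*(r - 3)*(r + 2)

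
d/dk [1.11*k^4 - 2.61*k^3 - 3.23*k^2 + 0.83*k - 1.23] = 4.44*k^3 - 7.83*k^2 - 6.46*k + 0.83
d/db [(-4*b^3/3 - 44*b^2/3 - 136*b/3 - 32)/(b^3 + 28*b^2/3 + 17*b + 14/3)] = 4*(5*b^4 + 102*b^3 + 565*b^2 + 1036*b + 748)/(9*b^6 + 168*b^5 + 1090*b^4 + 2940*b^3 + 3385*b^2 + 1428*b + 196)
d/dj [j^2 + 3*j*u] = 2*j + 3*u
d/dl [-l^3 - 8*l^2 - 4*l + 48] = -3*l^2 - 16*l - 4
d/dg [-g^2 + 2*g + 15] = 2 - 2*g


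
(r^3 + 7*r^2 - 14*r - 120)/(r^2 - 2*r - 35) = (r^2 + 2*r - 24)/(r - 7)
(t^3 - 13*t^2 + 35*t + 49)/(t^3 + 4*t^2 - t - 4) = (t^2 - 14*t + 49)/(t^2 + 3*t - 4)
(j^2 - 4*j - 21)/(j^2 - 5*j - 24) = (j - 7)/(j - 8)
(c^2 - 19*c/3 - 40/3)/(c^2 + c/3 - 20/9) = 3*(c - 8)/(3*c - 4)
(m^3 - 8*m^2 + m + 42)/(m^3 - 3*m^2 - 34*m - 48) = (m^2 - 10*m + 21)/(m^2 - 5*m - 24)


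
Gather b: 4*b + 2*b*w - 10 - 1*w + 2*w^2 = b*(2*w + 4) + 2*w^2 - w - 10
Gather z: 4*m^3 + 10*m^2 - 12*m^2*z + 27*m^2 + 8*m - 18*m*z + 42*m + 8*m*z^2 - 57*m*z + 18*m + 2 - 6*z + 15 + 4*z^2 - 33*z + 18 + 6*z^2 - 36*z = 4*m^3 + 37*m^2 + 68*m + z^2*(8*m + 10) + z*(-12*m^2 - 75*m - 75) + 35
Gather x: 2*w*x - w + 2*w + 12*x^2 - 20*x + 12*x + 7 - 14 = w + 12*x^2 + x*(2*w - 8) - 7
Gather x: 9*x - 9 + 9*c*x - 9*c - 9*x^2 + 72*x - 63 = -9*c - 9*x^2 + x*(9*c + 81) - 72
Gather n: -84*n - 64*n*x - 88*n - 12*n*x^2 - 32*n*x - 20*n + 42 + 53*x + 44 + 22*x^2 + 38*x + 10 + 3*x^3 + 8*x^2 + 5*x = n*(-12*x^2 - 96*x - 192) + 3*x^3 + 30*x^2 + 96*x + 96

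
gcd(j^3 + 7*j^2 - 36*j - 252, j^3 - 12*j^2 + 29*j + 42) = j - 6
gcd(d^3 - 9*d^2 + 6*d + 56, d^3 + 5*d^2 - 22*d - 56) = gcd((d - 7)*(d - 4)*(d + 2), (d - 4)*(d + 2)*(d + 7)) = d^2 - 2*d - 8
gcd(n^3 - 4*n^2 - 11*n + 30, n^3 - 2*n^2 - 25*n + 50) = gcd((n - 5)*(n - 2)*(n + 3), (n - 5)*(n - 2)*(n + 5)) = n^2 - 7*n + 10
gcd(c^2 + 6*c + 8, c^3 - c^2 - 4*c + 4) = c + 2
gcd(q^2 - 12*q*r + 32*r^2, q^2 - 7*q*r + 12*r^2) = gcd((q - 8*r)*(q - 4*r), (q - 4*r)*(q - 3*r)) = q - 4*r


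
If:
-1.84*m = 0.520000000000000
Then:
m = -0.28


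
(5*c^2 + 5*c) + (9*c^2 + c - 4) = 14*c^2 + 6*c - 4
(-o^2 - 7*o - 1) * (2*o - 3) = -2*o^3 - 11*o^2 + 19*o + 3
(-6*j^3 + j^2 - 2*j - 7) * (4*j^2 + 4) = -24*j^5 + 4*j^4 - 32*j^3 - 24*j^2 - 8*j - 28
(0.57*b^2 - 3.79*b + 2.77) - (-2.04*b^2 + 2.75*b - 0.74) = 2.61*b^2 - 6.54*b + 3.51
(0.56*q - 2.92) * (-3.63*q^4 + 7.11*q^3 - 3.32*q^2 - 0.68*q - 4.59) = -2.0328*q^5 + 14.5812*q^4 - 22.6204*q^3 + 9.3136*q^2 - 0.5848*q + 13.4028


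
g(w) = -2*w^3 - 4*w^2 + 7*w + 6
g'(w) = -6*w^2 - 8*w + 7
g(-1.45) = -6.46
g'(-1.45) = 5.98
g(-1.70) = -7.63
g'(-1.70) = 3.26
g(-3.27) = 10.27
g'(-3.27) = -31.00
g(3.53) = -107.11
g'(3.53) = -96.01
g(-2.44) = -5.84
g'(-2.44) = -9.20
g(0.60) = 8.33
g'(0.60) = 0.04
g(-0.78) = -0.94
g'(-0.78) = 9.59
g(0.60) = 8.33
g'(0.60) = 0.04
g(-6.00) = 252.00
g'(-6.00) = -161.00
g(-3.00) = 3.00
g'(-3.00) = -23.00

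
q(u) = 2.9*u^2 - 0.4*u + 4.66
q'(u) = 5.8*u - 0.4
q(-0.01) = 4.66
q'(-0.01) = -0.46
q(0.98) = 7.05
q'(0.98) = 5.28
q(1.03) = 7.32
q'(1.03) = 5.57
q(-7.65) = 177.44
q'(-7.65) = -44.77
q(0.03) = 4.65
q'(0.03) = -0.23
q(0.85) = 6.42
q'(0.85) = 4.53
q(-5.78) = 103.86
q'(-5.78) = -33.92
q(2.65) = 23.97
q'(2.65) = 14.97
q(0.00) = 4.66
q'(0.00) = -0.40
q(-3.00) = 31.96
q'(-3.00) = -17.80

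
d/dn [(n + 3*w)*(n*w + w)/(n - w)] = w*(-(n + 1)*(n + 3*w) + (n - w)*(2*n + 3*w + 1))/(n - w)^2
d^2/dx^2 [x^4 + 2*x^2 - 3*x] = 12*x^2 + 4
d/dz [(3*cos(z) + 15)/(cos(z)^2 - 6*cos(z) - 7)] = 3*(cos(z)^2 + 10*cos(z) - 23)*sin(z)/(sin(z)^2 + 6*cos(z) + 6)^2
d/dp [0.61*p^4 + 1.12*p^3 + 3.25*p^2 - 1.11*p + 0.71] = 2.44*p^3 + 3.36*p^2 + 6.5*p - 1.11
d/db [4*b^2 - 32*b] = 8*b - 32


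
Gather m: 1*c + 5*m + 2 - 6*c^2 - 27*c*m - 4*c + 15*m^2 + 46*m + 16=-6*c^2 - 3*c + 15*m^2 + m*(51 - 27*c) + 18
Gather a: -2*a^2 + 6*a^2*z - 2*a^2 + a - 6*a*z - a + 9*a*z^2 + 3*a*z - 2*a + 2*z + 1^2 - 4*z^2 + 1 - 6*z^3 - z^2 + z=a^2*(6*z - 4) + a*(9*z^2 - 3*z - 2) - 6*z^3 - 5*z^2 + 3*z + 2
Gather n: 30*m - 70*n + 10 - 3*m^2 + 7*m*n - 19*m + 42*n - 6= -3*m^2 + 11*m + n*(7*m - 28) + 4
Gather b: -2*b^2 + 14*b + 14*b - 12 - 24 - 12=-2*b^2 + 28*b - 48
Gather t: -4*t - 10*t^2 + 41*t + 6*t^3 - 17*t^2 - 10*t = 6*t^3 - 27*t^2 + 27*t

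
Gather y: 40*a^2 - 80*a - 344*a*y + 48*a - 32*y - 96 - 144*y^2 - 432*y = 40*a^2 - 32*a - 144*y^2 + y*(-344*a - 464) - 96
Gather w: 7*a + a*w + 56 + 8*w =7*a + w*(a + 8) + 56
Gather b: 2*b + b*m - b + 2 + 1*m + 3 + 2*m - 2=b*(m + 1) + 3*m + 3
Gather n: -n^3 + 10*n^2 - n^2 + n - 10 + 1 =-n^3 + 9*n^2 + n - 9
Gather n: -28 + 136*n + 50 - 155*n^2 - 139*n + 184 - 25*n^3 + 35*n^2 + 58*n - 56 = -25*n^3 - 120*n^2 + 55*n + 150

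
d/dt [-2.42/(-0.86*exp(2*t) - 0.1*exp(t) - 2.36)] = (-4.1624*exp(t) - 0.242)*exp(t)/(0.86*exp(2*t) + 0.1*exp(t) + 2.36)^2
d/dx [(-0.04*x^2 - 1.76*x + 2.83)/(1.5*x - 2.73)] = (-0.06*x^2 + 0.2184*x + 0.5598)/(2.25*x^2 - 8.19*x + 7.4529)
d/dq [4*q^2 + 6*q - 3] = 8*q + 6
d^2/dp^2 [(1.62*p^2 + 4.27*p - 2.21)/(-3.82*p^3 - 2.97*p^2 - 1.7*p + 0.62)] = (-47.2793760000001*p^6 - 373.857288*p^5 + 159.44298*p^4 + 343.945066*p^3 + 63.82035*p^2 + 51.178056*p + 10.666172)/(55.742968*p^9 + 130.018284*p^8 + 175.508754*p^7 + 114.779289*p^6 + 35.901102*p^5 - 14.814654*p^4 - 9.464056*p^3 - 1.950396*p^2 + 1.96044*p - 0.238328)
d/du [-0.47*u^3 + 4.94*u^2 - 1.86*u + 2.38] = -1.41*u^2 + 9.88*u - 1.86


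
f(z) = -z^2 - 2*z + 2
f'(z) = -2*z - 2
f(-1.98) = 2.04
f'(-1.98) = 1.96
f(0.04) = 1.92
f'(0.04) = -2.08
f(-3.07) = -1.28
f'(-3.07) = 4.14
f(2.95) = -12.60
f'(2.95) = -7.90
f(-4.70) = -10.69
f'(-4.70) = 7.40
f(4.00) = -22.00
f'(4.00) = -10.00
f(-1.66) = 2.56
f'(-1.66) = 1.32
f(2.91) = -12.29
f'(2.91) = -7.82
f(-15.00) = -193.00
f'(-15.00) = 28.00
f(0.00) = 2.00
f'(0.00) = -2.00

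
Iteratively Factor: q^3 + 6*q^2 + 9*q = (q + 3)*(q^2 + 3*q) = (q + 3)^2*(q)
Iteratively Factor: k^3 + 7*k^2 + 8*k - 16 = (k - 1)*(k^2 + 8*k + 16) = (k - 1)*(k + 4)*(k + 4)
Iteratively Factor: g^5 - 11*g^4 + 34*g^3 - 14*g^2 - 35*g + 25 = (g + 1)*(g^4 - 12*g^3 + 46*g^2 - 60*g + 25) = (g - 5)*(g + 1)*(g^3 - 7*g^2 + 11*g - 5) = (g - 5)*(g - 1)*(g + 1)*(g^2 - 6*g + 5) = (g - 5)^2*(g - 1)*(g + 1)*(g - 1)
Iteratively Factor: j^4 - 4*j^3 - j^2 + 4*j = (j + 1)*(j^3 - 5*j^2 + 4*j) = j*(j + 1)*(j^2 - 5*j + 4) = j*(j - 1)*(j + 1)*(j - 4)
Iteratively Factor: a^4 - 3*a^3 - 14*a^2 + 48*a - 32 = (a - 2)*(a^3 - a^2 - 16*a + 16) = (a - 2)*(a - 1)*(a^2 - 16) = (a - 4)*(a - 2)*(a - 1)*(a + 4)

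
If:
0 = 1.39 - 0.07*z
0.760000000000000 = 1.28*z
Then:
No Solution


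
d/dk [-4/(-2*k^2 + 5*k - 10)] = 4*(5 - 4*k)/(2*k^2 - 5*k + 10)^2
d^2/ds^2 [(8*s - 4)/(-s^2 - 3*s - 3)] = 8*(-(2*s - 1)*(2*s + 3)^2 + (6*s + 5)*(s^2 + 3*s + 3))/(s^2 + 3*s + 3)^3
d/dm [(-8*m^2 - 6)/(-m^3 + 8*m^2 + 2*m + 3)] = 2*(-4*m^4 - 17*m^2 + 24*m + 6)/(m^6 - 16*m^5 + 60*m^4 + 26*m^3 + 52*m^2 + 12*m + 9)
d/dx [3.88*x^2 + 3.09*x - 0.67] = 7.76*x + 3.09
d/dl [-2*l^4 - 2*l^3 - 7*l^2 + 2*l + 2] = -8*l^3 - 6*l^2 - 14*l + 2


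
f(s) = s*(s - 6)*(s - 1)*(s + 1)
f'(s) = s*(s - 6)*(s - 1) + s*(s - 6)*(s + 1) + s*(s - 1)*(s + 1) + (s - 6)*(s - 1)*(s + 1) = 4*s^3 - 18*s^2 - 2*s + 6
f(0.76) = 1.68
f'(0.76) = -4.16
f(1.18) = -2.23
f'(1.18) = -14.85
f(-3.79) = 495.86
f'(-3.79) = -462.73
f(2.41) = -41.60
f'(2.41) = -47.38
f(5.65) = -61.15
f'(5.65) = 141.54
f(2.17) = -30.83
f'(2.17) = -42.23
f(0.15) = 0.86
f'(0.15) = 5.31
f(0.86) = 1.15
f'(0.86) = -6.49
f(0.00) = 0.00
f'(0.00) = 6.00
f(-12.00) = 30888.00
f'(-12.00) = -9474.00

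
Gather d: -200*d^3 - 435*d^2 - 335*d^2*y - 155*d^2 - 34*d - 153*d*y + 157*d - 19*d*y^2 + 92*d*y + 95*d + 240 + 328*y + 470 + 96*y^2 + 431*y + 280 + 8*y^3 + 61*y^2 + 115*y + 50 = -200*d^3 + d^2*(-335*y - 590) + d*(-19*y^2 - 61*y + 218) + 8*y^3 + 157*y^2 + 874*y + 1040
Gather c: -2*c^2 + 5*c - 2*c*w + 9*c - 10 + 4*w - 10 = -2*c^2 + c*(14 - 2*w) + 4*w - 20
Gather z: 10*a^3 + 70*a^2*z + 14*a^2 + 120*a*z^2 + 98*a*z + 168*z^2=10*a^3 + 14*a^2 + z^2*(120*a + 168) + z*(70*a^2 + 98*a)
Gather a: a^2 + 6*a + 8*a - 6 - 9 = a^2 + 14*a - 15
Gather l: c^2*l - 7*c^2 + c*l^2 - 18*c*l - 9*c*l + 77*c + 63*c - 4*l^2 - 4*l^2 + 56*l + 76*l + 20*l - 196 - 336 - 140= -7*c^2 + 140*c + l^2*(c - 8) + l*(c^2 - 27*c + 152) - 672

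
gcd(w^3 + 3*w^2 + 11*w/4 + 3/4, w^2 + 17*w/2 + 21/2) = w + 3/2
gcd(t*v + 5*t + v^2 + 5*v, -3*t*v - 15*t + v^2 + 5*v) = v + 5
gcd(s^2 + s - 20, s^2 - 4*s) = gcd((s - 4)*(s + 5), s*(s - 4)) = s - 4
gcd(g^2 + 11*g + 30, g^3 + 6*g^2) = g + 6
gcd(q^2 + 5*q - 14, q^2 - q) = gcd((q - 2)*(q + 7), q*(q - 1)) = 1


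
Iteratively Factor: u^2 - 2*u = (u - 2)*(u)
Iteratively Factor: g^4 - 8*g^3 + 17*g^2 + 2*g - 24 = (g - 4)*(g^3 - 4*g^2 + g + 6) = (g - 4)*(g - 2)*(g^2 - 2*g - 3) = (g - 4)*(g - 2)*(g + 1)*(g - 3)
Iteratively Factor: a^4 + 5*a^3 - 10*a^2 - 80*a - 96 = (a + 2)*(a^3 + 3*a^2 - 16*a - 48) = (a + 2)*(a + 4)*(a^2 - a - 12) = (a - 4)*(a + 2)*(a + 4)*(a + 3)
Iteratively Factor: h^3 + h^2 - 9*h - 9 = (h + 3)*(h^2 - 2*h - 3) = (h + 1)*(h + 3)*(h - 3)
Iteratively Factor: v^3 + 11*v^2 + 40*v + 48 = (v + 4)*(v^2 + 7*v + 12) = (v + 4)^2*(v + 3)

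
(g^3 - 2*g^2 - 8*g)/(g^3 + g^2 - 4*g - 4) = g*(g - 4)/(g^2 - g - 2)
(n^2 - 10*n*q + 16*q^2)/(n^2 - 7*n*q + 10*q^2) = (-n + 8*q)/(-n + 5*q)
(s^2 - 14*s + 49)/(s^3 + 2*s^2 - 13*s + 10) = (s^2 - 14*s + 49)/(s^3 + 2*s^2 - 13*s + 10)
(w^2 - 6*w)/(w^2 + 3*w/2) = 2*(w - 6)/(2*w + 3)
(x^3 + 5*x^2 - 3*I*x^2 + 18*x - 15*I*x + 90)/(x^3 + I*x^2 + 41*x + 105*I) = (x^2 + x*(5 - 6*I) - 30*I)/(x^2 - 2*I*x + 35)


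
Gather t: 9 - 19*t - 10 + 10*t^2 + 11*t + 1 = 10*t^2 - 8*t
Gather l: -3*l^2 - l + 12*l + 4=-3*l^2 + 11*l + 4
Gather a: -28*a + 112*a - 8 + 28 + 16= 84*a + 36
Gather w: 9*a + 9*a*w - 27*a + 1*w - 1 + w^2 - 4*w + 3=-18*a + w^2 + w*(9*a - 3) + 2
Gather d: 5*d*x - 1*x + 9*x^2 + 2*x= 5*d*x + 9*x^2 + x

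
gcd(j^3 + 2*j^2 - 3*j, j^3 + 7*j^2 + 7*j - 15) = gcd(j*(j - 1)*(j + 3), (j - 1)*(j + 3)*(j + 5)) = j^2 + 2*j - 3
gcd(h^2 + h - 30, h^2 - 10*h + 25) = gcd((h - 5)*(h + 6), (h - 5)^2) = h - 5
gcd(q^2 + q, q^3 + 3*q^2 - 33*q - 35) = q + 1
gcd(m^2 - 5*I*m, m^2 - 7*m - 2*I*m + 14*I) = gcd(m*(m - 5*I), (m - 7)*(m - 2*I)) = 1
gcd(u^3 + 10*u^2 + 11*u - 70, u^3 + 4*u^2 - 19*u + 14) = u^2 + 5*u - 14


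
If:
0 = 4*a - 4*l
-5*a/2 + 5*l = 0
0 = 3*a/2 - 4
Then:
No Solution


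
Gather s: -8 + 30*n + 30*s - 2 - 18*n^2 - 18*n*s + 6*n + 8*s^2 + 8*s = -18*n^2 + 36*n + 8*s^2 + s*(38 - 18*n) - 10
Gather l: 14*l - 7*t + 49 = 14*l - 7*t + 49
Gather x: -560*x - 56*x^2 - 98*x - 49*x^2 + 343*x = -105*x^2 - 315*x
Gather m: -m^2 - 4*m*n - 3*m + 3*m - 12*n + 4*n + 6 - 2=-m^2 - 4*m*n - 8*n + 4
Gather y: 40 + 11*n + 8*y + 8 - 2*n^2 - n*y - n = -2*n^2 + 10*n + y*(8 - n) + 48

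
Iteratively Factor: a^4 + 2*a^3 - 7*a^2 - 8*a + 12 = (a - 2)*(a^3 + 4*a^2 + a - 6) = (a - 2)*(a + 2)*(a^2 + 2*a - 3) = (a - 2)*(a + 2)*(a + 3)*(a - 1)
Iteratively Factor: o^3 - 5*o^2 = (o - 5)*(o^2) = o*(o - 5)*(o)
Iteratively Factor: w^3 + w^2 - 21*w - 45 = (w + 3)*(w^2 - 2*w - 15) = (w + 3)^2*(w - 5)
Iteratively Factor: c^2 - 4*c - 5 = (c + 1)*(c - 5)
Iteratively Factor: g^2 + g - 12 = (g - 3)*(g + 4)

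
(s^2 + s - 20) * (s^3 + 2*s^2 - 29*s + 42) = s^5 + 3*s^4 - 47*s^3 - 27*s^2 + 622*s - 840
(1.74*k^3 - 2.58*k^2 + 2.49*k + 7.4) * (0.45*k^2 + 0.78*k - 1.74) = 0.783*k^5 + 0.1962*k^4 - 3.9195*k^3 + 9.7614*k^2 + 1.4394*k - 12.876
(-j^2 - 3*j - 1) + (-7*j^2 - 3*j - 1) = -8*j^2 - 6*j - 2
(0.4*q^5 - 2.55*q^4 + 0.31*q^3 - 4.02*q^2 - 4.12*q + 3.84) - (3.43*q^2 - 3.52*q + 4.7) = 0.4*q^5 - 2.55*q^4 + 0.31*q^3 - 7.45*q^2 - 0.6*q - 0.86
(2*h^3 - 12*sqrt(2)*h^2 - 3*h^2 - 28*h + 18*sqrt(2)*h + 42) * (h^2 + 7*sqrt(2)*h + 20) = 2*h^5 - 3*h^4 + 2*sqrt(2)*h^4 - 156*h^3 - 3*sqrt(2)*h^3 - 436*sqrt(2)*h^2 + 234*h^2 - 560*h + 654*sqrt(2)*h + 840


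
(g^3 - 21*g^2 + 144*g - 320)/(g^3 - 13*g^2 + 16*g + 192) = (g - 5)/(g + 3)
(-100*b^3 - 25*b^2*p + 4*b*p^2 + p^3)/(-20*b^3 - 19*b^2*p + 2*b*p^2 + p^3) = (-20*b^2 - b*p + p^2)/(-4*b^2 - 3*b*p + p^2)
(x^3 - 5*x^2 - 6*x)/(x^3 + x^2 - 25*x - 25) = x*(x - 6)/(x^2 - 25)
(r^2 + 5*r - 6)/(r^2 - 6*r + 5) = (r + 6)/(r - 5)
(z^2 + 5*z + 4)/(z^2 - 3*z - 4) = (z + 4)/(z - 4)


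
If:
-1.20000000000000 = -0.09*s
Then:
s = 13.33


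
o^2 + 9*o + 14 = (o + 2)*(o + 7)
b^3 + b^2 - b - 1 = (b - 1)*(b + 1)^2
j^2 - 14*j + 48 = (j - 8)*(j - 6)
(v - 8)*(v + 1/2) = v^2 - 15*v/2 - 4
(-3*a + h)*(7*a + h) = -21*a^2 + 4*a*h + h^2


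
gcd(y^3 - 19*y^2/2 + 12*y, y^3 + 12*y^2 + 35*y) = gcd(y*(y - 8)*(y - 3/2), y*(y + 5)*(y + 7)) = y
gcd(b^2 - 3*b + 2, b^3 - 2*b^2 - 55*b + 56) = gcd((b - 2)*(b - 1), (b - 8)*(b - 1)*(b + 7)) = b - 1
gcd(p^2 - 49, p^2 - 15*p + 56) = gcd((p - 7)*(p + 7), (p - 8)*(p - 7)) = p - 7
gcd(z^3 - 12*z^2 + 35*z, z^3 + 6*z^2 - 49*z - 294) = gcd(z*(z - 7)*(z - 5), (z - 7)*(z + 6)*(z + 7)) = z - 7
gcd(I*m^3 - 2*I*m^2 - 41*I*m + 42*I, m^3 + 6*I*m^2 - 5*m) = 1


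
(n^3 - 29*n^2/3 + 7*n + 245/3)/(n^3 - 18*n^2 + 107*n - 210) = (n + 7/3)/(n - 6)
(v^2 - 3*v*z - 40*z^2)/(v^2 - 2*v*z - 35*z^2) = (-v + 8*z)/(-v + 7*z)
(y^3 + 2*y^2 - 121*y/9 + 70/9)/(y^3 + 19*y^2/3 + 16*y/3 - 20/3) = (y - 7/3)/(y + 2)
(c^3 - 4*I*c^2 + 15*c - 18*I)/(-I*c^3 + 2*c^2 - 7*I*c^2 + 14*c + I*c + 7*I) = (I*c^3 + 4*c^2 + 15*I*c + 18)/(c^3 + c^2*(7 + 2*I) + c*(-1 + 14*I) - 7)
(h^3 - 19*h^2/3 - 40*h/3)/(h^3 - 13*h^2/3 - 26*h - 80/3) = h/(h + 2)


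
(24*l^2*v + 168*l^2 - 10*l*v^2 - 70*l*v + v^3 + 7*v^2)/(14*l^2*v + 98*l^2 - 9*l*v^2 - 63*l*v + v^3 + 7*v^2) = (24*l^2 - 10*l*v + v^2)/(14*l^2 - 9*l*v + v^2)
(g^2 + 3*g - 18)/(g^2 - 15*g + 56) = (g^2 + 3*g - 18)/(g^2 - 15*g + 56)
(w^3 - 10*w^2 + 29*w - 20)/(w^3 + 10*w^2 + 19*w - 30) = (w^2 - 9*w + 20)/(w^2 + 11*w + 30)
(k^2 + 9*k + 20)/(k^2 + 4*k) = (k + 5)/k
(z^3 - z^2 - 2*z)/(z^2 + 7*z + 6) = z*(z - 2)/(z + 6)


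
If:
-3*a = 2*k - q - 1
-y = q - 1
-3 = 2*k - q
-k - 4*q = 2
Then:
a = 4/3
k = -14/9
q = -1/9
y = 10/9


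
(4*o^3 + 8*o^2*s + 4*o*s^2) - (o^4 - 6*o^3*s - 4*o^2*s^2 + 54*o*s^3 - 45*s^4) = -o^4 + 6*o^3*s + 4*o^3 + 4*o^2*s^2 + 8*o^2*s - 54*o*s^3 + 4*o*s^2 + 45*s^4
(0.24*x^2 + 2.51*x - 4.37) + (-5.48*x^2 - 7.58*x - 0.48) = -5.24*x^2 - 5.07*x - 4.85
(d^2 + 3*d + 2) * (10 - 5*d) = -5*d^3 - 5*d^2 + 20*d + 20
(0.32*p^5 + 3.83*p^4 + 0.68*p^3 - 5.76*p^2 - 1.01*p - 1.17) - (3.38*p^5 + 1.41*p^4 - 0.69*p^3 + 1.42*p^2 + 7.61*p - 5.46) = -3.06*p^5 + 2.42*p^4 + 1.37*p^3 - 7.18*p^2 - 8.62*p + 4.29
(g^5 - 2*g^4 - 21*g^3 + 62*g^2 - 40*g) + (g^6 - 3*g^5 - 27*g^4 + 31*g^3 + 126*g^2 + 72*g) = g^6 - 2*g^5 - 29*g^4 + 10*g^3 + 188*g^2 + 32*g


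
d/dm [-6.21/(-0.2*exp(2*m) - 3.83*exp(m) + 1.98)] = (-2.484*exp(m) - 23.7843)*exp(m)/(0.2*exp(2*m) + 3.83*exp(m) - 1.98)^2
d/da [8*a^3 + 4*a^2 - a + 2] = 24*a^2 + 8*a - 1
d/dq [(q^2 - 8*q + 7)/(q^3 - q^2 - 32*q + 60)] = (-q^4 + 16*q^3 - 61*q^2 + 134*q - 256)/(q^6 - 2*q^5 - 63*q^4 + 184*q^3 + 904*q^2 - 3840*q + 3600)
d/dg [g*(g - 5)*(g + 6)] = 3*g^2 + 2*g - 30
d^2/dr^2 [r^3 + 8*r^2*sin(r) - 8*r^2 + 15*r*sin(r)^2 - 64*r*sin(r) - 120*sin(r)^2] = -8*r^2*sin(r) + 64*r*sin(r) + 32*r*cos(r) + 30*r*cos(2*r) + 6*r + 16*sin(r) + 30*sin(2*r) - 128*cos(r) - 240*cos(2*r) - 16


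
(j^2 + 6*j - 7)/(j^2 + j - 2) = (j + 7)/(j + 2)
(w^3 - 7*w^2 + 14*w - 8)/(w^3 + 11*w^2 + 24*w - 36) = (w^2 - 6*w + 8)/(w^2 + 12*w + 36)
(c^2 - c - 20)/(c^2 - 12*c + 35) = (c + 4)/(c - 7)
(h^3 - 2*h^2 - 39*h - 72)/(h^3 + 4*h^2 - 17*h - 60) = (h^2 - 5*h - 24)/(h^2 + h - 20)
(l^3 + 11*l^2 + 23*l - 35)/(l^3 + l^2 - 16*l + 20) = (l^2 + 6*l - 7)/(l^2 - 4*l + 4)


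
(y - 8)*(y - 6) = y^2 - 14*y + 48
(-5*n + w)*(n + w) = -5*n^2 - 4*n*w + w^2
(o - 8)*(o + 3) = o^2 - 5*o - 24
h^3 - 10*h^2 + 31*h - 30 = (h - 5)*(h - 3)*(h - 2)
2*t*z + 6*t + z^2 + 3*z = (2*t + z)*(z + 3)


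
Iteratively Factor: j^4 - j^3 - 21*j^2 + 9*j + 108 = (j + 3)*(j^3 - 4*j^2 - 9*j + 36) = (j - 4)*(j + 3)*(j^2 - 9) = (j - 4)*(j + 3)^2*(j - 3)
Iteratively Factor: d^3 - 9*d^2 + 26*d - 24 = (d - 3)*(d^2 - 6*d + 8) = (d - 3)*(d - 2)*(d - 4)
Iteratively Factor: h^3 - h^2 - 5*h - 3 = (h + 1)*(h^2 - 2*h - 3) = (h + 1)^2*(h - 3)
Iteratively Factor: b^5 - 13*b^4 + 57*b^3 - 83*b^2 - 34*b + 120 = (b - 2)*(b^4 - 11*b^3 + 35*b^2 - 13*b - 60) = (b - 2)*(b + 1)*(b^3 - 12*b^2 + 47*b - 60) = (b - 5)*(b - 2)*(b + 1)*(b^2 - 7*b + 12) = (b - 5)*(b - 3)*(b - 2)*(b + 1)*(b - 4)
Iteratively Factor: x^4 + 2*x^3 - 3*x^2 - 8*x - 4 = (x + 2)*(x^3 - 3*x - 2) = (x + 1)*(x + 2)*(x^2 - x - 2) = (x + 1)^2*(x + 2)*(x - 2)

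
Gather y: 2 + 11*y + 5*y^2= 5*y^2 + 11*y + 2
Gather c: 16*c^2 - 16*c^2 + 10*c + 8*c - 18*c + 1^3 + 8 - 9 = 0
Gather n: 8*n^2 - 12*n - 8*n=8*n^2 - 20*n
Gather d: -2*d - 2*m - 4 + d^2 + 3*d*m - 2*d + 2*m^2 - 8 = d^2 + d*(3*m - 4) + 2*m^2 - 2*m - 12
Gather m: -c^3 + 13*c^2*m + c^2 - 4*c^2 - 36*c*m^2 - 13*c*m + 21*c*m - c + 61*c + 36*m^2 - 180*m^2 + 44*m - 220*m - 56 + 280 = -c^3 - 3*c^2 + 60*c + m^2*(-36*c - 144) + m*(13*c^2 + 8*c - 176) + 224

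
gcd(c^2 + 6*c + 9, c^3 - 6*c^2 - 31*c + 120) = 1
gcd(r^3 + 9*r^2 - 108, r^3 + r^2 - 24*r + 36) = r^2 + 3*r - 18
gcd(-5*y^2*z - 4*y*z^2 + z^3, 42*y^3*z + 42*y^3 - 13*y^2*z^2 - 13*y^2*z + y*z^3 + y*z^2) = 1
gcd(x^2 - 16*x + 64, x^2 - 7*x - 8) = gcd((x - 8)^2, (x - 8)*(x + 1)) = x - 8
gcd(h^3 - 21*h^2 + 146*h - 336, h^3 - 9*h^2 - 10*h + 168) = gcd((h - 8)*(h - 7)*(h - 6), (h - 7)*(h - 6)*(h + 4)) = h^2 - 13*h + 42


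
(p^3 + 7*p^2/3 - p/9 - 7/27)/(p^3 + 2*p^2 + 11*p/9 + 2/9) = (9*p^2 + 18*p - 7)/(3*(3*p^2 + 5*p + 2))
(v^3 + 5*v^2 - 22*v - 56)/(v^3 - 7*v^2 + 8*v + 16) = (v^2 + 9*v + 14)/(v^2 - 3*v - 4)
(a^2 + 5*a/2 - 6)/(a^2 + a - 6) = (a^2 + 5*a/2 - 6)/(a^2 + a - 6)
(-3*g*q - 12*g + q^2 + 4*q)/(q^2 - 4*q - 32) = (-3*g + q)/(q - 8)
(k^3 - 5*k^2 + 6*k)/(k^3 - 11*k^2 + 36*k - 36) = k/(k - 6)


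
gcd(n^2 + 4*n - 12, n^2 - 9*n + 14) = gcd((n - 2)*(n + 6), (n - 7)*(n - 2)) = n - 2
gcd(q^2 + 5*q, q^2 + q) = q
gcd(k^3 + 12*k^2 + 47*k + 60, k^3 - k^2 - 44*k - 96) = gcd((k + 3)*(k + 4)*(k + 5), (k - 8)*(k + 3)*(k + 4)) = k^2 + 7*k + 12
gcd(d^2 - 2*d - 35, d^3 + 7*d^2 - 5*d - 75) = d + 5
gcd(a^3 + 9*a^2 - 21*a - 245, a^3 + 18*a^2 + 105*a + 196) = a^2 + 14*a + 49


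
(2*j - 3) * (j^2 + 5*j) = 2*j^3 + 7*j^2 - 15*j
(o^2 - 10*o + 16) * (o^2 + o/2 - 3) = o^4 - 19*o^3/2 + 8*o^2 + 38*o - 48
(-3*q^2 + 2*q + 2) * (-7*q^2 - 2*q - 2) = 21*q^4 - 8*q^3 - 12*q^2 - 8*q - 4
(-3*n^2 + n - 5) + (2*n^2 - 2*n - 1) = -n^2 - n - 6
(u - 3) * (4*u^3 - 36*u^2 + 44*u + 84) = 4*u^4 - 48*u^3 + 152*u^2 - 48*u - 252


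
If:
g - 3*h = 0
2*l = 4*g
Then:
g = l/2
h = l/6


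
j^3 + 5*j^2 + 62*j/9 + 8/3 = (j + 2/3)*(j + 4/3)*(j + 3)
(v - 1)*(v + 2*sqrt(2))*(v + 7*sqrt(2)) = v^3 - v^2 + 9*sqrt(2)*v^2 - 9*sqrt(2)*v + 28*v - 28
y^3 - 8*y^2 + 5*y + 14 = (y - 7)*(y - 2)*(y + 1)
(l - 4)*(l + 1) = l^2 - 3*l - 4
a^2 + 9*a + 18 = (a + 3)*(a + 6)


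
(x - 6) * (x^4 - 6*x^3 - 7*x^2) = x^5 - 12*x^4 + 29*x^3 + 42*x^2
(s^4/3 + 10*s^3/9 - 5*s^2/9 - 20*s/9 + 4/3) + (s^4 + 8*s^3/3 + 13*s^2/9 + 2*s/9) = 4*s^4/3 + 34*s^3/9 + 8*s^2/9 - 2*s + 4/3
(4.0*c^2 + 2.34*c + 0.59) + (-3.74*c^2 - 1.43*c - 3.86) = 0.26*c^2 + 0.91*c - 3.27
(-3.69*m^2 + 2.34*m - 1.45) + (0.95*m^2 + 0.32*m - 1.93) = -2.74*m^2 + 2.66*m - 3.38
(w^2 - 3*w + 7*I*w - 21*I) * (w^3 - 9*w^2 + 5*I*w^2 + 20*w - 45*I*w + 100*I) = w^5 - 12*w^4 + 12*I*w^4 + 12*w^3 - 144*I*w^3 + 360*w^2 + 564*I*w^2 - 1645*w - 720*I*w + 2100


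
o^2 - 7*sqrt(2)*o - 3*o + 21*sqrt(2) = (o - 3)*(o - 7*sqrt(2))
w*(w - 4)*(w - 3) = w^3 - 7*w^2 + 12*w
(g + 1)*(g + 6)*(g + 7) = g^3 + 14*g^2 + 55*g + 42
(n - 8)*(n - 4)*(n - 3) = n^3 - 15*n^2 + 68*n - 96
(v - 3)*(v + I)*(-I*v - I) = -I*v^3 + v^2 + 2*I*v^2 - 2*v + 3*I*v - 3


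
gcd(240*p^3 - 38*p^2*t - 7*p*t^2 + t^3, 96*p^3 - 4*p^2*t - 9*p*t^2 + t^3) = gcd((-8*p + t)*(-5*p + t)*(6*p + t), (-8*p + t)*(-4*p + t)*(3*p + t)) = 8*p - t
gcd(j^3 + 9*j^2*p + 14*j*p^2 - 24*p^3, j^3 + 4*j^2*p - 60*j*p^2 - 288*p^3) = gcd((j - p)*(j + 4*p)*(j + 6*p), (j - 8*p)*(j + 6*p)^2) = j + 6*p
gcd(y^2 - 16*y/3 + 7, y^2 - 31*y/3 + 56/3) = y - 7/3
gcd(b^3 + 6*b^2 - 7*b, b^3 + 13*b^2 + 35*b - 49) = b^2 + 6*b - 7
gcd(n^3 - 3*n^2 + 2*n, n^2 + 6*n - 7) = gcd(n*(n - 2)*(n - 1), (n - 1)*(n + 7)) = n - 1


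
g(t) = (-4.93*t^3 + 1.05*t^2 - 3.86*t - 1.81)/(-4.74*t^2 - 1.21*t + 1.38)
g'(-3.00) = 0.88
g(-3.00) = -4.05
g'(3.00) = 0.89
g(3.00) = 3.05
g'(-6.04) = 1.00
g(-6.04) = -6.98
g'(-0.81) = -32.86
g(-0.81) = -6.17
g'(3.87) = 0.96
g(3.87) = 3.86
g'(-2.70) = 0.83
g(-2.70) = -3.79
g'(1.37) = 0.13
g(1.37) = 1.94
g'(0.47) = -371.88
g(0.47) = 16.56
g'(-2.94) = 0.87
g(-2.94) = -3.99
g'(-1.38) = -0.30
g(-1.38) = -3.09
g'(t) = (9.48*t + 1.21)*(-4.93*t^3 + 1.05*t^2 - 3.86*t - 1.81)/(-4.74*t^2 - 1.21*t + 1.38)^2 + (-14.79*t^2 + 2.1*t - 3.86)/(-4.74*t^2 - 1.21*t + 1.38) = (23.3682*t^4 + 11.9306*t^3 - 39.9771*t^2 - 14.2608*t - 7.5169)/(22.4676*t^4 + 11.4708*t^3 - 11.6183*t^2 - 3.3396*t + 1.9044)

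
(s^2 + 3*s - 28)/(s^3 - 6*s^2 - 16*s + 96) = (s + 7)/(s^2 - 2*s - 24)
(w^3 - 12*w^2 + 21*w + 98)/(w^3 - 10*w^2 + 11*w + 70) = (w - 7)/(w - 5)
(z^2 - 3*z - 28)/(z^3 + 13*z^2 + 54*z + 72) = (z - 7)/(z^2 + 9*z + 18)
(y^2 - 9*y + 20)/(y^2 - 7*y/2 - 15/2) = 2*(y - 4)/(2*y + 3)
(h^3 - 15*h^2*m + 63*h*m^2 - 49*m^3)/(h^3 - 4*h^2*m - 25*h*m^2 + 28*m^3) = (h - 7*m)/(h + 4*m)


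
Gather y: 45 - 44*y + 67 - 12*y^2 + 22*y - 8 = -12*y^2 - 22*y + 104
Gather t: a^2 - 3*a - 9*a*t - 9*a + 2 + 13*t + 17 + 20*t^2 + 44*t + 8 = a^2 - 12*a + 20*t^2 + t*(57 - 9*a) + 27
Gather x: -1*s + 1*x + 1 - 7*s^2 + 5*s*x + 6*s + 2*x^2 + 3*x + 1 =-7*s^2 + 5*s + 2*x^2 + x*(5*s + 4) + 2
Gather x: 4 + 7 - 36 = -25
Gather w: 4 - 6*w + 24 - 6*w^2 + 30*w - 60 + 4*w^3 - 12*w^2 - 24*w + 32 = 4*w^3 - 18*w^2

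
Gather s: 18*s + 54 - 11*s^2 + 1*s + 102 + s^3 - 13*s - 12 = s^3 - 11*s^2 + 6*s + 144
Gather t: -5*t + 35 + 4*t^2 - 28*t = 4*t^2 - 33*t + 35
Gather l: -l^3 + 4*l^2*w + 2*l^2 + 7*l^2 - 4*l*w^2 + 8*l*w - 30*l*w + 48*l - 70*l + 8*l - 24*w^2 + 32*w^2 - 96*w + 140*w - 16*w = -l^3 + l^2*(4*w + 9) + l*(-4*w^2 - 22*w - 14) + 8*w^2 + 28*w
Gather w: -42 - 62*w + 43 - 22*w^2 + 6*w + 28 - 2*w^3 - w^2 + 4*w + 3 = -2*w^3 - 23*w^2 - 52*w + 32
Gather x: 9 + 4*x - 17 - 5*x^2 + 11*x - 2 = -5*x^2 + 15*x - 10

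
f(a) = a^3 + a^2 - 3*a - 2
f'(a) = 3*a^2 + 2*a - 3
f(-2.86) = -8.63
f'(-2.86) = 15.82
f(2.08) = 5.09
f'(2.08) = 14.14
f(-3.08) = -12.49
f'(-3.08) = 19.30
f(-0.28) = -1.10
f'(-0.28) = -3.32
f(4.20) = 77.13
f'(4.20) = 58.32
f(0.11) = -2.32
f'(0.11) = -2.74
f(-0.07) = -1.79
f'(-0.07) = -3.13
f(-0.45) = -0.54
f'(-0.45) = -3.29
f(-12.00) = -1550.00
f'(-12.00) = 405.00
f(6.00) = 232.00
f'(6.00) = 117.00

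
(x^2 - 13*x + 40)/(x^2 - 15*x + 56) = (x - 5)/(x - 7)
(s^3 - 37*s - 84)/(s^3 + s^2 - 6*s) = (s^2 - 3*s - 28)/(s*(s - 2))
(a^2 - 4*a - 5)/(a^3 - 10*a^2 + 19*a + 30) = 1/(a - 6)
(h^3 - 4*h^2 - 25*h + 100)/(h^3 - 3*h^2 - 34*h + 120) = (h + 5)/(h + 6)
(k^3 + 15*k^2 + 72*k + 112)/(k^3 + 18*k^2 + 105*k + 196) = (k + 4)/(k + 7)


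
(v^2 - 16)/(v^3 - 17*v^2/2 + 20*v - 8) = 2*(v + 4)/(2*v^2 - 9*v + 4)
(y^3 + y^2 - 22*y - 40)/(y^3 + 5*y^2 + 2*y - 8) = (y - 5)/(y - 1)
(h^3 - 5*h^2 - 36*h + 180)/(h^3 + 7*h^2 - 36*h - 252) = (h - 5)/(h + 7)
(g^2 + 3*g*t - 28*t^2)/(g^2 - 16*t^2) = (g + 7*t)/(g + 4*t)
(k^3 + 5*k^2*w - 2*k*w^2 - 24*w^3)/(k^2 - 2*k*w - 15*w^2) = (-k^2 - 2*k*w + 8*w^2)/(-k + 5*w)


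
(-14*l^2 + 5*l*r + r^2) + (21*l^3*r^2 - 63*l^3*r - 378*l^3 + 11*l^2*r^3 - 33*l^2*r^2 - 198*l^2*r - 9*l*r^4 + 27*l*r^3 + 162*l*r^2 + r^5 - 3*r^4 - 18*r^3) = 21*l^3*r^2 - 63*l^3*r - 378*l^3 + 11*l^2*r^3 - 33*l^2*r^2 - 198*l^2*r - 14*l^2 - 9*l*r^4 + 27*l*r^3 + 162*l*r^2 + 5*l*r + r^5 - 3*r^4 - 18*r^3 + r^2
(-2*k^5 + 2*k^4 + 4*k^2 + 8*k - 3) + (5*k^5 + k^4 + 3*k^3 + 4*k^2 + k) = 3*k^5 + 3*k^4 + 3*k^3 + 8*k^2 + 9*k - 3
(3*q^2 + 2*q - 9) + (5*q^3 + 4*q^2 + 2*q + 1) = 5*q^3 + 7*q^2 + 4*q - 8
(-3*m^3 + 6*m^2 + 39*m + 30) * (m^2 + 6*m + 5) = -3*m^5 - 12*m^4 + 60*m^3 + 294*m^2 + 375*m + 150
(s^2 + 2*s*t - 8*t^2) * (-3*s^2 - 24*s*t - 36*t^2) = -3*s^4 - 30*s^3*t - 60*s^2*t^2 + 120*s*t^3 + 288*t^4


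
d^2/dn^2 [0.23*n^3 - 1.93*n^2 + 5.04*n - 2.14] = 1.38*n - 3.86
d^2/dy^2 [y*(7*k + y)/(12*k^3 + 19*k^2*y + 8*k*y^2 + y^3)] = 2*(-1452*k^6 - 2016*k^5*y - 792*k^4*y^2 + 79*k^3*y^3 + 111*k^2*y^4 + 21*k*y^5 + y^6)/(1728*k^9 + 8208*k^8*y + 16452*k^7*y^2 + 18235*k^6*y^3 + 12336*k^5*y^4 + 5307*k^4*y^5 + 1460*k^3*y^6 + 249*k^2*y^7 + 24*k*y^8 + y^9)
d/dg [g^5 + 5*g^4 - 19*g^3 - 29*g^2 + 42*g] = 5*g^4 + 20*g^3 - 57*g^2 - 58*g + 42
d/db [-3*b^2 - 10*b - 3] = -6*b - 10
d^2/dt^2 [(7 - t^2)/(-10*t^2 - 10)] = 8*(1 - 3*t^2)/(5*(t^6 + 3*t^4 + 3*t^2 + 1))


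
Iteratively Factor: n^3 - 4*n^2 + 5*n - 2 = (n - 2)*(n^2 - 2*n + 1) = (n - 2)*(n - 1)*(n - 1)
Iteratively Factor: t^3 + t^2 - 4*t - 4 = (t + 2)*(t^2 - t - 2) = (t - 2)*(t + 2)*(t + 1)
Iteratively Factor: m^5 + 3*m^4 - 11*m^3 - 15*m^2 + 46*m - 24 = (m - 1)*(m^4 + 4*m^3 - 7*m^2 - 22*m + 24) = (m - 2)*(m - 1)*(m^3 + 6*m^2 + 5*m - 12) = (m - 2)*(m - 1)*(m + 3)*(m^2 + 3*m - 4) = (m - 2)*(m - 1)^2*(m + 3)*(m + 4)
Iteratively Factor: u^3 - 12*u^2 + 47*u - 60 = (u - 5)*(u^2 - 7*u + 12) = (u - 5)*(u - 4)*(u - 3)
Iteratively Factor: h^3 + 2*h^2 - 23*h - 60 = (h + 3)*(h^2 - h - 20) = (h - 5)*(h + 3)*(h + 4)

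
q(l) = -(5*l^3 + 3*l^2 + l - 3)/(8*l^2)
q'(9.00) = -0.62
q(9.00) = -6.01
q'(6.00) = -0.62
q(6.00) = -4.14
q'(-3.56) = -0.60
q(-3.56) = 1.91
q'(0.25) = -46.62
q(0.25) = 4.97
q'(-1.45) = -0.32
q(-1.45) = 0.80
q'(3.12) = -0.64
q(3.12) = -2.33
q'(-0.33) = 21.39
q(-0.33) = 3.65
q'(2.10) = -0.68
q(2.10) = -1.66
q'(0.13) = -334.60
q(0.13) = 20.77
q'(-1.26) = -0.17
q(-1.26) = 0.75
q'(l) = -(15*l^2 + 6*l + 1)/(8*l^2) + (5*l^3 + 3*l^2 + l - 3)/(4*l^3) = (-5*l^3 + l - 6)/(8*l^3)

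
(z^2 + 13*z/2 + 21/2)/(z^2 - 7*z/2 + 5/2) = (2*z^2 + 13*z + 21)/(2*z^2 - 7*z + 5)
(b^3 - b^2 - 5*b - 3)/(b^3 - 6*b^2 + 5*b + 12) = (b + 1)/(b - 4)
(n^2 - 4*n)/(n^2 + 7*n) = (n - 4)/(n + 7)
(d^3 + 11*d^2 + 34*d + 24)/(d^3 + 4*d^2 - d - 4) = (d + 6)/(d - 1)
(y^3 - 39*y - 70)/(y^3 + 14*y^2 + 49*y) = (y^3 - 39*y - 70)/(y*(y^2 + 14*y + 49))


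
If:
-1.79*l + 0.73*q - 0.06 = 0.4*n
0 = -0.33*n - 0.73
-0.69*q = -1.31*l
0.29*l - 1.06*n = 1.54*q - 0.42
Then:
No Solution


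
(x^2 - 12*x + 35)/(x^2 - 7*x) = (x - 5)/x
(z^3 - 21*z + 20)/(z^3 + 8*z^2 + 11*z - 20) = (z - 4)/(z + 4)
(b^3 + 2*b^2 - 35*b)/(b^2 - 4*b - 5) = b*(b + 7)/(b + 1)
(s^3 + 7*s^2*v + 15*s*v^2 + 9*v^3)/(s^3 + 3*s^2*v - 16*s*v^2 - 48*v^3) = (s^2 + 4*s*v + 3*v^2)/(s^2 - 16*v^2)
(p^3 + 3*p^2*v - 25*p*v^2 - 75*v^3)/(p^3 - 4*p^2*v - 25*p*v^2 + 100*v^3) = (p + 3*v)/(p - 4*v)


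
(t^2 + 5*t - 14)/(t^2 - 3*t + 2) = (t + 7)/(t - 1)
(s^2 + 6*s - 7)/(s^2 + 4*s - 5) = (s + 7)/(s + 5)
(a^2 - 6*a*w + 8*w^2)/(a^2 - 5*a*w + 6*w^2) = (-a + 4*w)/(-a + 3*w)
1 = 1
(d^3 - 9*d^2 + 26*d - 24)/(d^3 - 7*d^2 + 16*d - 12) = (d - 4)/(d - 2)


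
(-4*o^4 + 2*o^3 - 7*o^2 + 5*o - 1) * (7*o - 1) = -28*o^5 + 18*o^4 - 51*o^3 + 42*o^2 - 12*o + 1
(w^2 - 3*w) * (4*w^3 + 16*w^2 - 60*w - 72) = 4*w^5 + 4*w^4 - 108*w^3 + 108*w^2 + 216*w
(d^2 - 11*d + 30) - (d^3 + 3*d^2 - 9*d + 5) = -d^3 - 2*d^2 - 2*d + 25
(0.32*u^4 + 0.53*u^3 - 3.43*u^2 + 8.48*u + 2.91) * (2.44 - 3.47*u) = -1.1104*u^5 - 1.0583*u^4 + 13.1953*u^3 - 37.7948*u^2 + 10.5935*u + 7.1004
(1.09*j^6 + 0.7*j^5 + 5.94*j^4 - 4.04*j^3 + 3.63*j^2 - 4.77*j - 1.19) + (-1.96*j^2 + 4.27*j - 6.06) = 1.09*j^6 + 0.7*j^5 + 5.94*j^4 - 4.04*j^3 + 1.67*j^2 - 0.5*j - 7.25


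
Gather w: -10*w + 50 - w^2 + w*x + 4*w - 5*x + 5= -w^2 + w*(x - 6) - 5*x + 55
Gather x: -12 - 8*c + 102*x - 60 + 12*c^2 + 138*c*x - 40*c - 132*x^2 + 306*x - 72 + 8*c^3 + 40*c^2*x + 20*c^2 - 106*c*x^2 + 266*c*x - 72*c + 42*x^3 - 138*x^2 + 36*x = 8*c^3 + 32*c^2 - 120*c + 42*x^3 + x^2*(-106*c - 270) + x*(40*c^2 + 404*c + 444) - 144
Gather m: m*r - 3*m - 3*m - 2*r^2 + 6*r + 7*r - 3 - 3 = m*(r - 6) - 2*r^2 + 13*r - 6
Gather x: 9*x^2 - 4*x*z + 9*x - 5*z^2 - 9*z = 9*x^2 + x*(9 - 4*z) - 5*z^2 - 9*z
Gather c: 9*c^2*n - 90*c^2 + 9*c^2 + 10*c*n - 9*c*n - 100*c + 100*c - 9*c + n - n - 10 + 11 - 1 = c^2*(9*n - 81) + c*(n - 9)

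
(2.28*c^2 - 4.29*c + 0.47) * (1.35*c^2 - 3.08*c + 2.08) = 3.078*c^4 - 12.8139*c^3 + 18.5901*c^2 - 10.3708*c + 0.9776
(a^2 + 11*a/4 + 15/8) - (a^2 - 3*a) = 23*a/4 + 15/8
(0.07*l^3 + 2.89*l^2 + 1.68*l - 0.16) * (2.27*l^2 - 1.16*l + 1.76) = 0.1589*l^5 + 6.4791*l^4 + 0.5844*l^3 + 2.7744*l^2 + 3.1424*l - 0.2816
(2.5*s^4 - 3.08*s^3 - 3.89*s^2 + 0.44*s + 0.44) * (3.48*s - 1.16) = 8.7*s^5 - 13.6184*s^4 - 9.9644*s^3 + 6.0436*s^2 + 1.0208*s - 0.5104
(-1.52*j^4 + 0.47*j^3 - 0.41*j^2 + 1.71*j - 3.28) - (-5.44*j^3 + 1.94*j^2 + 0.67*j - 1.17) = -1.52*j^4 + 5.91*j^3 - 2.35*j^2 + 1.04*j - 2.11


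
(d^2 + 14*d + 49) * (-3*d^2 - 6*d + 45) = -3*d^4 - 48*d^3 - 186*d^2 + 336*d + 2205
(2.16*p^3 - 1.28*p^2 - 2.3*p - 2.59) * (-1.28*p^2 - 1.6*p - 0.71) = -2.7648*p^5 - 1.8176*p^4 + 3.4584*p^3 + 7.904*p^2 + 5.777*p + 1.8389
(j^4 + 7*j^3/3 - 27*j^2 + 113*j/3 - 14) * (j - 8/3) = j^5 - j^4/3 - 299*j^3/9 + 329*j^2/3 - 1030*j/9 + 112/3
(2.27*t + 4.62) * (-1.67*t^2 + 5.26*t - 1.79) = -3.7909*t^3 + 4.2248*t^2 + 20.2379*t - 8.2698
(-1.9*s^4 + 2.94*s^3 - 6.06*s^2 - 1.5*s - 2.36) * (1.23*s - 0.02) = -2.337*s^5 + 3.6542*s^4 - 7.5126*s^3 - 1.7238*s^2 - 2.8728*s + 0.0472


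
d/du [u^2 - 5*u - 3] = 2*u - 5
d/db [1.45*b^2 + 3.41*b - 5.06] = 2.9*b + 3.41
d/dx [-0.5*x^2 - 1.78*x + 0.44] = -1.0*x - 1.78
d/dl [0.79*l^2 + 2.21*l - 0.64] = 1.58*l + 2.21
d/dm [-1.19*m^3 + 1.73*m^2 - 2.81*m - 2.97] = -3.57*m^2 + 3.46*m - 2.81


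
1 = 1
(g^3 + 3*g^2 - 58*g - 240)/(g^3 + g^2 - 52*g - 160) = (g + 6)/(g + 4)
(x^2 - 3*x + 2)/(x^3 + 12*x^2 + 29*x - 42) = (x - 2)/(x^2 + 13*x + 42)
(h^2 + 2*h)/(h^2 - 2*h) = (h + 2)/(h - 2)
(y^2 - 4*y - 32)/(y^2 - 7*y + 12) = (y^2 - 4*y - 32)/(y^2 - 7*y + 12)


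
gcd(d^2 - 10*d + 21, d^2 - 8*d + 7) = d - 7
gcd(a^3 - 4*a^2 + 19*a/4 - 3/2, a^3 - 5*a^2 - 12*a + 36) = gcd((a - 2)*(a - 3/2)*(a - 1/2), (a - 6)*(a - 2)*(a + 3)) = a - 2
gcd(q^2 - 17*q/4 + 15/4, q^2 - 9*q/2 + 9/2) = q - 3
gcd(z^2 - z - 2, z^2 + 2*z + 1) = z + 1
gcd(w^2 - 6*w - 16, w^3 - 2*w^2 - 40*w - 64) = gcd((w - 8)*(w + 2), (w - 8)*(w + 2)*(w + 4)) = w^2 - 6*w - 16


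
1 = 1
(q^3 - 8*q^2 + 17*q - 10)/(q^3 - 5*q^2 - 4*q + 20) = (q - 1)/(q + 2)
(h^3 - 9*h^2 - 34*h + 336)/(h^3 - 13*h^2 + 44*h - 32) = (h^2 - h - 42)/(h^2 - 5*h + 4)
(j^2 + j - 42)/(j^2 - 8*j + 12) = (j + 7)/(j - 2)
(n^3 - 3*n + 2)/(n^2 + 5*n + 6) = (n^2 - 2*n + 1)/(n + 3)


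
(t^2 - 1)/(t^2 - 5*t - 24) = (1 - t^2)/(-t^2 + 5*t + 24)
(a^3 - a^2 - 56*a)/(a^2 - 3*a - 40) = a*(a + 7)/(a + 5)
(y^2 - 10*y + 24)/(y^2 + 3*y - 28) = (y - 6)/(y + 7)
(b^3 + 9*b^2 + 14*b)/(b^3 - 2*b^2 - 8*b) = (b + 7)/(b - 4)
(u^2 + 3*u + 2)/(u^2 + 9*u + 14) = (u + 1)/(u + 7)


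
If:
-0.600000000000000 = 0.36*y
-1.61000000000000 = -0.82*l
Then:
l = 1.96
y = -1.67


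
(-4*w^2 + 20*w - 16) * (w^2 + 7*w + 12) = -4*w^4 - 8*w^3 + 76*w^2 + 128*w - 192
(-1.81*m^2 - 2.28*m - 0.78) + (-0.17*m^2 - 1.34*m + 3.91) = -1.98*m^2 - 3.62*m + 3.13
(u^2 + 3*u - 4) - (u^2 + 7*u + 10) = -4*u - 14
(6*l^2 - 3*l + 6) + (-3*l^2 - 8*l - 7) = 3*l^2 - 11*l - 1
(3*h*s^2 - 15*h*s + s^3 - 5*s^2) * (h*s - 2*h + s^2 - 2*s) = 3*h^2*s^3 - 21*h^2*s^2 + 30*h^2*s + 4*h*s^4 - 28*h*s^3 + 40*h*s^2 + s^5 - 7*s^4 + 10*s^3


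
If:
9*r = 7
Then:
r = 7/9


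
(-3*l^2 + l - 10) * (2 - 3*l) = 9*l^3 - 9*l^2 + 32*l - 20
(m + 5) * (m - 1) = m^2 + 4*m - 5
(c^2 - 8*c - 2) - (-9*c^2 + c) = 10*c^2 - 9*c - 2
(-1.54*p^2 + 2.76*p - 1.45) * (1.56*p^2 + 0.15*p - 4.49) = -2.4024*p^4 + 4.0746*p^3 + 5.0666*p^2 - 12.6099*p + 6.5105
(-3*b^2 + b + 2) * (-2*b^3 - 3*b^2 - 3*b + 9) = 6*b^5 + 7*b^4 + 2*b^3 - 36*b^2 + 3*b + 18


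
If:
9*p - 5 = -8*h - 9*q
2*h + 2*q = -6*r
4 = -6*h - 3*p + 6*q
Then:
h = -81*r/37 - 17/37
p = 102*r/37 + 56/111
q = 17/37 - 30*r/37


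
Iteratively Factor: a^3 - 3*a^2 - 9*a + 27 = (a - 3)*(a^2 - 9) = (a - 3)^2*(a + 3)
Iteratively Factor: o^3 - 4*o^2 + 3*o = (o)*(o^2 - 4*o + 3) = o*(o - 3)*(o - 1)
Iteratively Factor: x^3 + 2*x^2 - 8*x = (x)*(x^2 + 2*x - 8) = x*(x + 4)*(x - 2)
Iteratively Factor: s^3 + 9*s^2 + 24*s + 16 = (s + 1)*(s^2 + 8*s + 16) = (s + 1)*(s + 4)*(s + 4)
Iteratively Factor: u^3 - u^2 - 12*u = (u)*(u^2 - u - 12) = u*(u + 3)*(u - 4)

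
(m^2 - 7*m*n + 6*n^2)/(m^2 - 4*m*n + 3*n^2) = (m - 6*n)/(m - 3*n)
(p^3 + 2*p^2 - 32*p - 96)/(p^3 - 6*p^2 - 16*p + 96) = (p + 4)/(p - 4)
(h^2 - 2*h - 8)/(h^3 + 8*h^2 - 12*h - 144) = (h + 2)/(h^2 + 12*h + 36)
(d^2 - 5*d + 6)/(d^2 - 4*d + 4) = (d - 3)/(d - 2)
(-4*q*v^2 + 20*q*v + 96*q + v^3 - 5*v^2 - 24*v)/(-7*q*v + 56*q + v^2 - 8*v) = (4*q*v + 12*q - v^2 - 3*v)/(7*q - v)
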